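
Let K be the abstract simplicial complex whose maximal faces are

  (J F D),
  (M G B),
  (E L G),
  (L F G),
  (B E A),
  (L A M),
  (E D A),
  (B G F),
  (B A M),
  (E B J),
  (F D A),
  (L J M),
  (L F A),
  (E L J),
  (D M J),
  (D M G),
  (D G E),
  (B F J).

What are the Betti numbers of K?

b_0 = 1, b_1 = 2, b_2 = 1.

We work with the vertex ordering A < B < D < E < F < G < J < L < M. The simplices of K, each written with vertices in increasing order, are:

  0-simplices (9): A, B, D, E, F, G, J, L, M
  1-simplices (27): AB, AD, AE, AF, AL, AM, BE, BF, BG, BJ, BM, DE, DF, DG, DJ, DM, EG, EJ, EL, FG, FJ, FL, GL, GM, JL, JM, LM
  2-simplices (18): ABE, ABM, ADE, ADF, AFL, ALM, BEJ, BFG, BFJ, BGM, DEG, DFJ, DGM, DJM, EGL, EJL, FGL, JLM

so the chain groups are C_0 ≅ Z^9, C_1 ≅ Z^27, C_2 ≅ Z^18.

∂_1: C_1 → C_0 sends each edge [p,q] (with p < q) to q − p.
The resulting 9×27 matrix has rank 8, and its Smith normal form has invariant factors (1,1,1,1,1,1,1,1).

The boundary map ∂_2: C_2 → C_1 maps a triangle to the signed sum of its edges. For instance
  ∂ABM = BM − AM + AB,
  ∂ALM = LM − AM + AL.
This gives a 27×18 integer matrix of rank 17; reducing to Smith normal form yields diagonal entries (1,1,1,1,1,1,1,1,1,1,1,1,1,1,1,1,1).

From H_k ≅ ker(∂_k) / im(∂_{k+1}) we obtain:

  H_0: rank C_0 − rank ∂_1 = 9 − 8 = 1, and the invariant factors of ∂_1 are all 1, so H_0 = Z.
  H_1: rank ker ∂_1 − rank ∂_2 = (27 − 8) − 17 = 2, and the invariant factors of ∂_2 are all 1, so H_1 = Z^2.
  H_2: rank ker ∂_2 − rank ∂_3 = (18 − 17) − 0 = 1, and there is no ∂_3, so H_2 = Z.

As a check, the Euler characteristic is 9 − 27 + 18 = 0, which agrees with 1 − 2 + 1 = 0.
(K is a triangulation of the torus T^2.)

Hence the Betti numbers are b_0 = 1, b_1 = 2, b_2 = 1.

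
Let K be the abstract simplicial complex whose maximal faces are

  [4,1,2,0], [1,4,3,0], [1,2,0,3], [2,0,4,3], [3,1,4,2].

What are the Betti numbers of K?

b_0 = 1, b_1 = 0, b_2 = 0, b_3 = 1.

Take the total order 0 < 1 < 2 < 3 < 4 on the vertex set. Then K (dimension 3) consists of the simplices:

  0-simplices (5): [0], [1], [2], [3], [4]
  1-simplices (10): [0,1], [0,2], [0,3], [0,4], [1,2], [1,3], [1,4], [2,3], [2,4], [3,4]
  2-simplices (10): [0,1,2], [0,1,3], [0,1,4], [0,2,3], [0,2,4], [0,3,4], [1,2,3], [1,2,4], [1,3,4], [2,3,4]
  3-simplices (5): [0,1,2,3], [0,1,2,4], [0,1,3,4], [0,2,3,4], [1,2,3,4]

so the chain groups are C_0 ≅ Z^5, C_1 ≅ Z^10, C_2 ≅ Z^10, C_3 ≅ Z^5.

Boundary ∂_1: C_1 → C_0 is given by ∂[p,q] = [q] − [p].
This gives a 5×10 integer matrix of rank 4; reducing to Smith normal form yields diagonal entries (1,1,1,1).

The boundary map ∂_2: C_2 → C_1 maps a triangle to the signed sum of its edges. For instance
  ∂[0,1,3] = [1,3] − [0,3] + [0,1],
  ∂[0,1,2] = [1,2] − [0,2] + [0,1].
The 10×10 boundary matrix has rank 6 and Smith normal form diag(1,1,1,1,1,1).

The boundary map ∂_3: C_3 → C_2 sends each 3-simplex σ to the alternating sum Σ_i (−1)^i (σ with its i-th vertex removed). For instance
  ∂[1,2,3,4] = [2,3,4] − [1,3,4] + [1,2,4] − [1,2,3],
  ∂[0,1,2,4] = [1,2,4] − [0,2,4] + [0,1,4] − [0,1,2].
As a 10×5 matrix over Z this has rank 4, with invariant factors (1,1,1,1).

Now H_k = ker ∂_k / im ∂_{k+1}, so:

  H_0: rank C_0 − rank ∂_1 = 5 − 4 = 1, and the invariant factors of ∂_1 are all 1, so H_0 = Z.
  H_1: rank ker ∂_1 − rank ∂_2 = (10 − 4) − 6 = 0, and the invariant factors of ∂_2 are all 1, so H_1 = 0.
  H_2: rank ker ∂_2 − rank ∂_3 = (10 − 6) − 4 = 0, and the invariant factors of ∂_3 are all 1, so H_2 = 0.
  H_3: rank ker ∂_3 − rank ∂_4 = (5 − 4) − 0 = 1, and there is no ∂_4, so H_3 = Z.

(K is a triangulation of the 3-sphere S^3.)

Hence the Betti numbers are b_0 = 1, b_1 = 0, b_2 = 0, b_3 = 1.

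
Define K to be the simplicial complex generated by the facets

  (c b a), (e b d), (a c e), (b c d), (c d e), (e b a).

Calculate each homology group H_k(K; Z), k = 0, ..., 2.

Fix the vertex order a < b < c < d < e and write every simplex with vertices in increasing order. Then dim K = 2 and the simplices of K are:

  0-simplices (5): a, b, c, d, e
  1-simplices (9): ab, ac, ae, bc, bd, be, cd, ce, de
  2-simplices (6): abc, abe, ace, bcd, bde, cde

Hence C_0 ≅ Z^5, C_1 ≅ Z^9, C_2 ≅ Z^6.

∂_1: C_1 → C_0 is given by ∂[p,q] = [q] − [p]. For instance
  ∂bc = c − b.
As a 5×9 matrix over Z this has rank 4, with invariant factors (1,1,1,1).

The boundary map ∂_2: C_2 → C_1 maps a triangle to the signed sum of its edges. For instance
  ∂bde = de − be + bd,
  ∂abe = be − ae + ab.
The resulting 9×6 matrix has rank 5, and its Smith normal form has invariant factors (1,1,1,1,1).

Now H_k = ker ∂_k / im ∂_{k+1}, so:

  H_0: rank C_0 − rank ∂_1 = 5 − 4 = 1, and the invariant factors of ∂_1 are all 1, so H_0 = Z.
  H_1: rank ker ∂_1 − rank ∂_2 = (9 − 4) − 5 = 0, and the invariant factors of ∂_2 are all 1, so H_1 = 0.
  H_2: rank ker ∂_2 − rank ∂_3 = (6 − 5) − 0 = 1, and there is no ∂_3, so H_2 = Z.

As a check, the Euler characteristic is 5 − 9 + 6 = 2, which agrees with 1 − 0 + 1 = 2.

H_0 = Z,  H_1 = 0,  H_2 = Z.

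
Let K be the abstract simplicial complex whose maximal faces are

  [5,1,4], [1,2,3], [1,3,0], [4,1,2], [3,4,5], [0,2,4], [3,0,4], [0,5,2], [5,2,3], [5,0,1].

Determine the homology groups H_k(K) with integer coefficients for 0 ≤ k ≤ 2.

Order the vertices as 0 < 1 < 2 < 3 < 4 < 5. Listing each simplex with vertices in this order, K has dimension 2 with simplices:

  0-simplices (6): [0], [1], [2], [3], [4], [5]
  1-simplices (15): [0,1], [0,2], [0,3], [0,4], [0,5], [1,2], [1,3], [1,4], [1,5], [2,3], [2,4], [2,5], [3,4], [3,5], [4,5]
  2-simplices (10): [0,1,3], [0,1,5], [0,2,4], [0,2,5], [0,3,4], [1,2,3], [1,2,4], [1,4,5], [2,3,5], [3,4,5]

so the chain groups are C_0 ≅ Z^6, C_1 ≅ Z^15, C_2 ≅ Z^10.

Boundary ∂_1: C_1 → C_0 is given by ∂[p,q] = [q] − [p]. For instance
  ∂[3,4] = [4] − [3].
The 6×15 boundary matrix has rank 5 and Smith normal form diag(1,1,1,1,1).

The boundary map ∂_2: C_2 → C_1 acts by ∂[p,q,r] = [q,r] − [p,r] + [p,q]. For instance
  ∂[0,2,4] = [2,4] − [0,4] + [0,2],
  ∂[3,4,5] = [4,5] − [3,5] + [3,4].
The 15×10 boundary matrix has rank 10 and Smith normal form diag(1,1,1,1,1,1,1,1,1,2).

Reading off H_k = ker ∂_k / im ∂_{k+1}:

  H_0: rank C_0 − rank ∂_1 = 6 − 5 = 1, and the invariant factors of ∂_1 are all 1, so H_0 ≅ Z.
  H_1: rank ker ∂_1 − rank ∂_2 = (15 − 5) − 10 = 0, and ∂_2 has invariant factor 2 > 1, so H_1 ≅ Z/2Z.
  H_2: rank ker ∂_2 − rank ∂_3 = (10 − 10) − 0 = 0, and there is no ∂_3, so H_2 ≅ 0.

As a check, the Euler characteristic is 6 − 15 + 10 = 1, which agrees with 1 − 0 + 0 = 1.

H_0 ≅ Z,  H_1 ≅ Z/2Z,  H_2 = 0.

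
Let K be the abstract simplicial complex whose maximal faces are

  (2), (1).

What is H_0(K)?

Order the vertices as 1 < 2. Listing each simplex with vertices in this order, K has dimension 0 with simplices:

  0-simplices (2): [1], [2]

giving chain groups C_0 ≅ Z^2.

Now H_k = ker ∂_k / im ∂_{k+1}, so:

  H_0: rank C_0 − rank ∂_1 = 2 − 0 = 2, and there is no ∂_1, so H_0 ≅ Z^2.

H_0 ≅ Z^2.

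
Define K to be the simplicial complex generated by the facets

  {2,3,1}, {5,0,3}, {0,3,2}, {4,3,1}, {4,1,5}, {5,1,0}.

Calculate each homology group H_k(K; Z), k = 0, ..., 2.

H_0 = Z,  H_1 = Z,  H_2 = 0.

Take the total order 0 < 1 < 2 < 3 < 4 < 5 on the vertex set. Then K (dimension 2) consists of the simplices:

  0-simplices (6): [0], [1], [2], [3], [4], [5]
  1-simplices (12): [0,1], [0,2], [0,3], [0,5], [1,2], [1,3], [1,4], [1,5], [2,3], [3,4], [3,5], [4,5]
  2-simplices (6): [0,1,5], [0,2,3], [0,3,5], [1,2,3], [1,3,4], [1,4,5]

giving chain groups C_0 ≅ Z^6, C_1 ≅ Z^12, C_2 ≅ Z^6.

The boundary map ∂_1: C_1 → C_0 sends each edge [p,q] (with p < q) to q − p. For instance
  ∂[1,5] = [5] − [1].
The 6×12 boundary matrix has rank 5 and Smith normal form diag(1,1,1,1,1).

The boundary map ∂_2: C_2 → C_1 maps a triangle to the signed sum of its edges. For instance
  ∂[0,1,5] = [1,5] − [0,5] + [0,1],
  ∂[1,3,4] = [3,4] − [1,4] + [1,3].
The 12×6 boundary matrix has rank 6 and Smith normal form diag(1,1,1,1,1,1).

From H_k ≅ ker(∂_k) / im(∂_{k+1}) we obtain:

  H_0: rank C_0 − rank ∂_1 = 6 − 5 = 1, and the invariant factors of ∂_1 are all 1, so H_0 ≅ Z.
  H_1: rank ker ∂_1 − rank ∂_2 = (12 − 5) − 6 = 1, and the invariant factors of ∂_2 are all 1, so H_1 ≅ Z.
  H_2: rank ker ∂_2 − rank ∂_3 = (6 − 6) − 0 = 0, and there is no ∂_3, so H_2 ≅ 0.

As a check, the Euler characteristic is 6 − 12 + 6 = 0, which agrees with 1 − 1 + 0 = 0.
(K is a triangulation of the cylinder S^1 x I.)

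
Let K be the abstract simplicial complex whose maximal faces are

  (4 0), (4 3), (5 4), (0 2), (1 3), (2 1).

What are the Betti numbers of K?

We work with the vertex ordering 0 < 1 < 2 < 3 < 4 < 5. The simplices of K, each written with vertices in increasing order, are:

  0-simplices (6): [0], [1], [2], [3], [4], [5]
  1-simplices (6): [0,2], [0,4], [1,2], [1,3], [3,4], [4,5]

Hence C_0 ≅ Z^6, C_1 ≅ Z^6.

The boundary map ∂_1: C_1 → C_0 sends each edge [p,q] (with p < q) to q − p. For instance
  ∂[4,5] = [5] − [4].
This gives a 6×6 integer matrix of rank 5; reducing to Smith normal form yields diagonal entries (1,1,1,1,1).

Now H_k = ker ∂_k / im ∂_{k+1}, so:

  H_0: rank C_0 − rank ∂_1 = 6 − 5 = 1, and the invariant factors of ∂_1 are all 1, so H_0 = Z.
  H_1: rank ker ∂_1 − rank ∂_2 = (6 − 5) − 0 = 1, and there is no ∂_2, so H_1 = Z.

Hence the Betti numbers are b_0 = 1, b_1 = 1.

b_0 = 1, b_1 = 1.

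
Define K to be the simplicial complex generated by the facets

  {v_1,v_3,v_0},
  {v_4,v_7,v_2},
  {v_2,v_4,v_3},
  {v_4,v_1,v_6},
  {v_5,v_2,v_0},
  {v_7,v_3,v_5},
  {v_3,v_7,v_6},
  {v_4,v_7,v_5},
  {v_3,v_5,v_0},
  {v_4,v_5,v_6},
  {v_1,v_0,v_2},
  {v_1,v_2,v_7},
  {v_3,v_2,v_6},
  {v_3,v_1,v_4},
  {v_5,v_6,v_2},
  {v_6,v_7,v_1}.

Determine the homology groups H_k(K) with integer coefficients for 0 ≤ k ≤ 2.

We work with the vertex ordering v_0 < v_1 < v_2 < v_3 < v_4 < v_5 < v_6 < v_7. The simplices of K, each written with vertices in increasing order, are:

  0-simplices (8): [v_0], [v_1], [v_2], [v_3], [v_4], [v_5], [v_6], [v_7]
  1-simplices (24): (24 of them)
  2-simplices (16): (16 of them)

Hence C_0 ≅ Z^8, C_1 ≅ Z^24, C_2 ≅ Z^16.

The boundary map ∂_1: C_1 → C_0 is given by ∂[p,q] = [q] − [p].
This gives a 8×24 integer matrix of rank 7; reducing to Smith normal form yields diagonal entries (1,1,1,1,1,1,1).

∂_2: C_2 → C_1 acts by ∂[p,q,r] = [q,r] − [p,r] + [p,q]. For instance
  ∂[v_0,v_3,v_5] = [v_3,v_5] − [v_0,v_5] + [v_0,v_3],
  ∂[v_3,v_6,v_7] = [v_6,v_7] − [v_3,v_7] + [v_3,v_6].
As a 24×16 matrix over Z this has rank 15, with invariant factors (1,1,1,1,1,1,1,1,1,1,1,1,1,1,1).

Now H_k = ker ∂_k / im ∂_{k+1}, so:

  H_0: rank C_0 − rank ∂_1 = 8 − 7 = 1, and the invariant factors of ∂_1 are all 1, so H_0 ≅ Z.
  H_1: rank ker ∂_1 − rank ∂_2 = (24 − 7) − 15 = 2, and the invariant factors of ∂_2 are all 1, so H_1 ≅ Z^2.
  H_2: rank ker ∂_2 − rank ∂_3 = (16 − 15) − 0 = 1, and there is no ∂_3, so H_2 ≅ Z.

(K is a triangulation of the torus T^2.)

H_0 ≅ Z,  H_1 ≅ Z^2,  H_2 ≅ Z.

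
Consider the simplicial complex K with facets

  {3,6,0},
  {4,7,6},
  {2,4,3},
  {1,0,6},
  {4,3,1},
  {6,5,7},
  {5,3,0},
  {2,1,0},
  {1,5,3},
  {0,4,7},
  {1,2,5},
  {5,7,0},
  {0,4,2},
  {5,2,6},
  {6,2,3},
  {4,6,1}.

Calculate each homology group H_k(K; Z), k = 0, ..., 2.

H_0 ≅ Z,  H_1 ≅ Z^2,  H_2 ≅ Z.

We work with the vertex ordering 0 < 1 < 2 < 3 < 4 < 5 < 6 < 7. The simplices of K, each written with vertices in increasing order, are:

  0-simplices (8): [0], [1], [2], [3], [4], [5], [6], [7]
  1-simplices (24): (24 of them)
  2-simplices (16): [0,1,2], [0,1,6], [0,2,4], [0,3,5], [0,3,6], [0,4,7], [0,5,7], [1,2,5], [1,3,4], [1,3,5], [1,4,6], [2,3,4], [2,3,6], [2,5,6], [4,6,7], [5,6,7]

so the chain groups are C_0 ≅ Z^8, C_1 ≅ Z^24, C_2 ≅ Z^16.

Boundary ∂_1: C_1 → C_0 maps an edge to its endpoints' difference, ∂[p,q] = q − p. For instance
  ∂[0,3] = [3] − [0].
The 8×24 boundary matrix has rank 7 and Smith normal form diag(1,1,1,1,1,1,1).

∂_2: C_2 → C_1 maps a triangle to the signed sum of its edges. For instance
  ∂[4,6,7] = [6,7] − [4,7] + [4,6],
  ∂[0,3,5] = [3,5] − [0,5] + [0,3].
The resulting 24×16 matrix has rank 15, and its Smith normal form has invariant factors (1,1,1,1,1,1,1,1,1,1,1,1,1,1,1).

Computing H_k = (kernel of ∂_k) / (image of ∂_{k+1}):

  H_0: rank C_0 − rank ∂_1 = 8 − 7 = 1, and the invariant factors of ∂_1 are all 1, so H_0 = Z.
  H_1: rank ker ∂_1 − rank ∂_2 = (24 − 7) − 15 = 2, and the invariant factors of ∂_2 are all 1, so H_1 = Z^2.
  H_2: rank ker ∂_2 − rank ∂_3 = (16 − 15) − 0 = 1, and there is no ∂_3, so H_2 = Z.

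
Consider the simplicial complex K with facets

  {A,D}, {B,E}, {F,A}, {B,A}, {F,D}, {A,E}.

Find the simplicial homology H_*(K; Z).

H_0 = Z,  H_1 = Z^2.

Fix the vertex order A < B < D < E < F and write every simplex with vertices in increasing order. Then dim K = 1 and the simplices of K are:

  0-simplices (5): A, B, D, E, F
  1-simplices (6): AB, AD, AE, AF, BE, DF

giving chain groups C_0 ≅ Z^5, C_1 ≅ Z^6.

The boundary map ∂_1: C_1 → C_0 maps an edge to its endpoints' difference, ∂[p,q] = q − p. For instance
  ∂AF = F − A.
The 5×6 boundary matrix has rank 4 and Smith normal form diag(1,1,1,1).

From H_k ≅ ker(∂_k) / im(∂_{k+1}) we obtain:

  H_0: rank C_0 − rank ∂_1 = 5 − 4 = 1, and the invariant factors of ∂_1 are all 1, so H_0 ≅ Z.
  H_1: rank ker ∂_1 − rank ∂_2 = (6 − 4) − 0 = 2, and there is no ∂_2, so H_1 ≅ Z^2.

(K is a triangulation of a wedge of 2 circles.)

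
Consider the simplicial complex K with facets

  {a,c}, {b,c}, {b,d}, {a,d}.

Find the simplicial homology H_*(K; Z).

H_0 ≅ Z,  H_1 ≅ Z.

K has 4 vertices, 4 edges.
rank ∂_0 = 0, rank ∂_1 = 3 ⇒ b_0 = 4 − 0 − 3 = 1; all invariant factors of ∂_1 are 1 so no torsion. So H_0 = Z.
rank ∂_1 = 3, rank ∂_2 = 0 ⇒ b_1 = 4 − 3 − 0 = 1. So H_1 = Z.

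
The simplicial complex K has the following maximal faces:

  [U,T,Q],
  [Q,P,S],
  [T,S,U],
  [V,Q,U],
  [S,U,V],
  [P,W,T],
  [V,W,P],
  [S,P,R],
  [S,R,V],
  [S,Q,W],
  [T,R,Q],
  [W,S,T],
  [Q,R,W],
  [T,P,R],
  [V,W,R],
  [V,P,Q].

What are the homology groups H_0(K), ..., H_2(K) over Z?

H_0 = Z,  H_1 = Z^2,  H_2 = Z.

Order the vertices as P < Q < R < S < T < U < V < W. Listing each simplex with vertices in this order, K has dimension 2 with simplices:

  0-simplices (8): P, Q, R, S, T, U, V, W
  1-simplices (24): PQ, PR, PS, PT, PV, PW, QR, QS, QT, QU, QV, QW, RS, RT, RV, RW, ST, SU, SV, SW, TU, TW, UV, VW
  2-simplices (16): PQS, PQV, PRS, PRT, PTW, PVW, QRT, QRW, QSW, QTU, QUV, RSV, RVW, STU, STW, SUV

Hence C_0 ≅ Z^8, C_1 ≅ Z^24, C_2 ≅ Z^16.

∂_1: C_1 → C_0 maps an edge to its endpoints' difference, ∂[p,q] = q − p.
As a 8×24 matrix over Z this has rank 7, with invariant factors (1,1,1,1,1,1,1).

∂_2: C_2 → C_1 acts by ∂[p,q,r] = [q,r] − [p,r] + [p,q]. For instance
  ∂PVW = VW − PW + PV,
  ∂QTU = TU − QU + QT.
The 24×16 boundary matrix has rank 15 and Smith normal form diag(1,1,1,1,1,1,1,1,1,1,1,1,1,1,1).

Reading off H_k = ker ∂_k / im ∂_{k+1}:

  H_0: rank C_0 − rank ∂_1 = 8 − 7 = 1, and the invariant factors of ∂_1 are all 1, so H_0 = Z.
  H_1: rank ker ∂_1 − rank ∂_2 = (24 − 7) − 15 = 2, and the invariant factors of ∂_2 are all 1, so H_1 = Z^2.
  H_2: rank ker ∂_2 − rank ∂_3 = (16 − 15) − 0 = 1, and there is no ∂_3, so H_2 = Z.

(K is a triangulation of the torus T^2.)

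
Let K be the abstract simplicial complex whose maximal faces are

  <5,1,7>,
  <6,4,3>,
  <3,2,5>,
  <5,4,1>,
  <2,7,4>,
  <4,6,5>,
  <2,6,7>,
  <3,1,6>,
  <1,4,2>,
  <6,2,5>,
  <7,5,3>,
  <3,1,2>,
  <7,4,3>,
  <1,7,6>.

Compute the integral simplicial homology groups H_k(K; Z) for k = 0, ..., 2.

Order the vertices as 1 < 2 < 3 < 4 < 5 < 6 < 7. Listing each simplex with vertices in this order, K has dimension 2 with simplices:

  0-simplices (7): [1], [2], [3], [4], [5], [6], [7]
  1-simplices (21): [1,2], [1,3], [1,4], [1,5], [1,6], [1,7], [2,3], [2,4], [2,5], [2,6], [2,7], [3,4], [3,5], [3,6], [3,7], [4,5], [4,6], [4,7], [5,6], [5,7], [6,7]
  2-simplices (14): [1,2,3], [1,2,4], [1,3,6], [1,4,5], [1,5,7], [1,6,7], [2,3,5], [2,4,7], [2,5,6], [2,6,7], [3,4,6], [3,4,7], [3,5,7], [4,5,6]

giving chain groups C_0 ≅ Z^7, C_1 ≅ Z^21, C_2 ≅ Z^14.

∂_1: C_1 → C_0 is given by ∂[p,q] = [q] − [p]. For instance
  ∂[4,6] = [6] − [4].
This gives a 7×21 integer matrix of rank 6; reducing to Smith normal form yields diagonal entries (1,1,1,1,1,1).

The boundary map ∂_2: C_2 → C_1 acts by ∂[p,q,r] = [q,r] − [p,r] + [p,q]. For instance
  ∂[1,3,6] = [3,6] − [1,6] + [1,3],
  ∂[3,5,7] = [5,7] − [3,7] + [3,5].
The resulting 21×14 matrix has rank 13, and its Smith normal form has invariant factors (1,1,1,1,1,1,1,1,1,1,1,1,1).

From H_k ≅ ker(∂_k) / im(∂_{k+1}) we obtain:

  H_0: rank C_0 − rank ∂_1 = 7 − 6 = 1, and the invariant factors of ∂_1 are all 1, so H_0 = Z.
  H_1: rank ker ∂_1 − rank ∂_2 = (21 − 6) − 13 = 2, and the invariant factors of ∂_2 are all 1, so H_1 = Z^2.
  H_2: rank ker ∂_2 − rank ∂_3 = (14 − 13) − 0 = 1, and there is no ∂_3, so H_2 = Z.

As a check, the Euler characteristic is 7 − 21 + 14 = 0, which agrees with 1 − 2 + 1 = 0.

H_0 = Z,  H_1 = Z^2,  H_2 = Z.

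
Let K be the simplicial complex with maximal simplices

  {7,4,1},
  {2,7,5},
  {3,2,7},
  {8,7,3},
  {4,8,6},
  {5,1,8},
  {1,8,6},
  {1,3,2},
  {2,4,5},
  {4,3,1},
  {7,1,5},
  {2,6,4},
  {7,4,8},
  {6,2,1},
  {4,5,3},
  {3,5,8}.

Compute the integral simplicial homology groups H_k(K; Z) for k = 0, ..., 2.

Order the vertices as 1 < 2 < 3 < 4 < 5 < 6 < 7 < 8. Listing each simplex with vertices in this order, K has dimension 2 with simplices:

  0-simplices (8): [1], [2], [3], [4], [5], [6], [7], [8]
  1-simplices (24): (24 of them)
  2-simplices (16): [1,2,3], [1,2,6], [1,3,4], [1,4,7], [1,5,7], [1,5,8], [1,6,8], [2,3,7], [2,4,5], [2,4,6], [2,5,7], [3,4,5], [3,5,8], [3,7,8], [4,6,8], [4,7,8]

so the chain groups are C_0 ≅ Z^8, C_1 ≅ Z^24, C_2 ≅ Z^16.

The boundary map ∂_1: C_1 → C_0 maps an edge to its endpoints' difference, ∂[p,q] = q − p. For instance
  ∂[3,4] = [4] − [3].
This gives a 8×24 integer matrix of rank 7; reducing to Smith normal form yields diagonal entries (1,1,1,1,1,1,1).

∂_2: C_2 → C_1 acts by ∂[p,q,r] = [q,r] − [p,r] + [p,q]. For instance
  ∂[1,6,8] = [6,8] − [1,8] + [1,6],
  ∂[2,3,7] = [3,7] − [2,7] + [2,3].
The resulting 24×16 matrix has rank 15, and its Smith normal form has invariant factors (1,1,1,1,1,1,1,1,1,1,1,1,1,1,1).

Now H_k = ker ∂_k / im ∂_{k+1}, so:

  H_0: rank C_0 − rank ∂_1 = 8 − 7 = 1, and the invariant factors of ∂_1 are all 1, so H_0 ≅ Z.
  H_1: rank ker ∂_1 − rank ∂_2 = (24 − 7) − 15 = 2, and the invariant factors of ∂_2 are all 1, so H_1 ≅ Z^2.
  H_2: rank ker ∂_2 − rank ∂_3 = (16 − 15) − 0 = 1, and there is no ∂_3, so H_2 ≅ Z.

As a check, the Euler characteristic is 8 − 24 + 16 = 0, which agrees with 1 − 2 + 1 = 0.
(K is a triangulation of the torus T^2.)

H_0 = Z,  H_1 = Z^2,  H_2 = Z.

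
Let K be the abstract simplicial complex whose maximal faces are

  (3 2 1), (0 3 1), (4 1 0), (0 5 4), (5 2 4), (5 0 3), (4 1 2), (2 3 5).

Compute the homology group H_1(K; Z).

Order the vertices as 0 < 1 < 2 < 3 < 4 < 5. Listing each simplex with vertices in this order, K has dimension 2 with simplices:

  0-simplices (6): [0], [1], [2], [3], [4], [5]
  1-simplices (12): [0,1], [0,3], [0,4], [0,5], [1,2], [1,3], [1,4], [2,3], [2,4], [2,5], [3,5], [4,5]
  2-simplices (8): [0,1,3], [0,1,4], [0,3,5], [0,4,5], [1,2,3], [1,2,4], [2,3,5], [2,4,5]

giving chain groups C_0 ≅ Z^6, C_1 ≅ Z^12, C_2 ≅ Z^8.

The boundary map ∂_1: C_1 → C_0 is given by ∂[p,q] = [q] − [p].
The 6×12 boundary matrix has rank 5 and Smith normal form diag(1,1,1,1,1).

Boundary ∂_2: C_2 → C_1 maps a triangle to the signed sum of its edges. For instance
  ∂[1,2,4] = [2,4] − [1,4] + [1,2],
  ∂[0,3,5] = [3,5] − [0,5] + [0,3].
The 12×8 boundary matrix has rank 7 and Smith normal form diag(1,1,1,1,1,1,1).

Reading off H_k = ker ∂_k / im ∂_{k+1}:

  H_1: rank ker ∂_1 − rank ∂_2 = (12 − 5) − 7 = 0, and the invariant factors of ∂_2 are all 1, so H_1 ≅ 0.

(K is a triangulation of the 2-sphere S^2.)

H_1 ≅ 0.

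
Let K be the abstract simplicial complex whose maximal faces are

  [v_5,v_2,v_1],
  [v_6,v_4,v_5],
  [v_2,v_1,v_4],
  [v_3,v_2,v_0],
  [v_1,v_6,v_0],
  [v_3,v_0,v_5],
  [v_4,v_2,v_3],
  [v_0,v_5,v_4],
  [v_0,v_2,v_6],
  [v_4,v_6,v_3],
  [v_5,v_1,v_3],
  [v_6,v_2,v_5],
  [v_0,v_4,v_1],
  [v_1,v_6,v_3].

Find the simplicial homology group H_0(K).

Order the vertices as v_0 < v_1 < v_2 < v_3 < v_4 < v_5 < v_6. Listing each simplex with vertices in this order, K has dimension 2 with simplices:

  0-simplices (7): [v_0], [v_1], [v_2], [v_3], [v_4], [v_5], [v_6]
  1-simplices (21): (21 of them)
  2-simplices (14): (14 of them)

Hence C_0 ≅ Z^7, C_1 ≅ Z^21, C_2 ≅ Z^14.

Boundary ∂_1: C_1 → C_0 sends each edge [p,q] (with p < q) to q − p.
This gives a 7×21 integer matrix of rank 6; reducing to Smith normal form yields diagonal entries (1,1,1,1,1,1).

The boundary map ∂_2: C_2 → C_1 sends each 2-simplex [p,q,r] to [q,r] − [p,r] + [p,q]. For instance
  ∂[v_3,v_4,v_6] = [v_4,v_6] − [v_3,v_6] + [v_3,v_4],
  ∂[v_0,v_2,v_3] = [v_2,v_3] − [v_0,v_3] + [v_0,v_2].
As a 21×14 matrix over Z this has rank 13, with invariant factors (1,1,1,1,1,1,1,1,1,1,1,1,1).

From H_k ≅ ker(∂_k) / im(∂_{k+1}) we obtain:

  H_0: rank C_0 − rank ∂_1 = 7 − 6 = 1, and the invariant factors of ∂_1 are all 1, so H_0 = Z.

H_0 = Z.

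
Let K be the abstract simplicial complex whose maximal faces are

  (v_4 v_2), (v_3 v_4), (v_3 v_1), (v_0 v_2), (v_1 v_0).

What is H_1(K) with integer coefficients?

H_1 = Z.

Take the total order v_0 < v_1 < v_2 < v_3 < v_4 on the vertex set. Then K (dimension 1) consists of the simplices:

  0-simplices (5): [v_0], [v_1], [v_2], [v_3], [v_4]
  1-simplices (5): [v_0,v_1], [v_0,v_2], [v_1,v_3], [v_2,v_4], [v_3,v_4]

giving chain groups C_0 ≅ Z^5, C_1 ≅ Z^5.

∂_1: C_1 → C_0 sends each edge [p,q] (with p < q) to q − p. For instance
  ∂[v_0,v_1] = [v_1] − [v_0].
As a 5×5 matrix over Z this has rank 4, with invariant factors (1,1,1,1).

From H_k ≅ ker(∂_k) / im(∂_{k+1}) we obtain:

  H_1: rank ker ∂_1 − rank ∂_2 = (5 − 4) − 0 = 1, and there is no ∂_2, so H_1 = Z.

(K is a triangulation of the circle S^1.)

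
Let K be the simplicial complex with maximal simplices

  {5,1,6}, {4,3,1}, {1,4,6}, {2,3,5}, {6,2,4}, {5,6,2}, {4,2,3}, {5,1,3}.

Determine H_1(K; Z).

K has 6 vertices, 12 edges, 8 triangles.
rank ∂_1 = 5, rank ∂_2 = 7 ⇒ b_1 = 12 − 5 − 7 = 0; all invariant factors of ∂_2 are 1 so no torsion. So H_1 ≅ 0.

H_1 ≅ 0.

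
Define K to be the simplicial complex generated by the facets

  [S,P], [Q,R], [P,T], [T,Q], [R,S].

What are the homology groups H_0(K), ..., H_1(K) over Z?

H_0 = Z,  H_1 = Z.

We work with the vertex ordering P < Q < R < S < T. The simplices of K, each written with vertices in increasing order, are:

  0-simplices (5): P, Q, R, S, T
  1-simplices (5): PS, PT, QR, QT, RS

giving chain groups C_0 ≅ Z^5, C_1 ≅ Z^5.

∂_1: C_1 → C_0 is given by ∂[p,q] = [q] − [p]. For instance
  ∂QR = R − Q.
The 5×5 boundary matrix has rank 4 and Smith normal form diag(1,1,1,1).

From H_k ≅ ker(∂_k) / im(∂_{k+1}) we obtain:

  H_0: rank C_0 − rank ∂_1 = 5 − 4 = 1, and the invariant factors of ∂_1 are all 1, so H_0 ≅ Z.
  H_1: rank ker ∂_1 − rank ∂_2 = (5 − 4) − 0 = 1, and there is no ∂_2, so H_1 ≅ Z.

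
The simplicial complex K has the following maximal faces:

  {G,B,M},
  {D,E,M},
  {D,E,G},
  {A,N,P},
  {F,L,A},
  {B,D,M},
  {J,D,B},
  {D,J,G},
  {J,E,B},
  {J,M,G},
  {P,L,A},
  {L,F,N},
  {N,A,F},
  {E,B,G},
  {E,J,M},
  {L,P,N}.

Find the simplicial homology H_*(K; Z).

Take the total order A < B < D < E < F < G < J < L < M < N < P on the vertex set. Then K (dimension 2) consists of the simplices:

  0-simplices (11): A, B, D, E, F, G, J, L, M, N, P
  1-simplices (24): AF, AL, AN, AP, BD, BE, BG, BJ, BM, DE, DG, DJ, DM, EG, EJ, EM, FL, FN, GJ, GM, JM, LN, LP, NP
  2-simplices (16): AFL, AFN, ALP, ANP, BDJ, BDM, BEG, BEJ, BGM, DEG, DEM, DGJ, EJM, FLN, GJM, LNP

Hence C_0 ≅ Z^11, C_1 ≅ Z^24, C_2 ≅ Z^16.

∂_1: C_1 → C_0 sends each edge [p,q] (with p < q) to q − p.
As a 11×24 matrix over Z this has rank 9, with invariant factors (1,1,1,1,1,1,1,1,1).

Boundary ∂_2: C_2 → C_1 acts by ∂[p,q,r] = [q,r] − [p,r] + [p,q]. For instance
  ∂AFL = FL − AL + AF,
  ∂ALP = LP − AP + AL.
The resulting 24×16 matrix has rank 15, and its Smith normal form has invariant factors (1,1,1,1,1,1,1,1,1,1,1,1,1,1,2).

Reading off H_k = ker ∂_k / im ∂_{k+1}:

  H_0: rank C_0 − rank ∂_1 = 11 − 9 = 2, and the invariant factors of ∂_1 are all 1, so H_0 = Z^2.
  H_1: rank ker ∂_1 − rank ∂_2 = (24 − 9) − 15 = 0, and ∂_2 has invariant factor 2 > 1, so H_1 = Z/2.
  H_2: rank ker ∂_2 − rank ∂_3 = (16 − 15) − 0 = 1, and there is no ∂_3, so H_2 = Z.

H_0 = Z^2,  H_1 = Z/2,  H_2 = Z.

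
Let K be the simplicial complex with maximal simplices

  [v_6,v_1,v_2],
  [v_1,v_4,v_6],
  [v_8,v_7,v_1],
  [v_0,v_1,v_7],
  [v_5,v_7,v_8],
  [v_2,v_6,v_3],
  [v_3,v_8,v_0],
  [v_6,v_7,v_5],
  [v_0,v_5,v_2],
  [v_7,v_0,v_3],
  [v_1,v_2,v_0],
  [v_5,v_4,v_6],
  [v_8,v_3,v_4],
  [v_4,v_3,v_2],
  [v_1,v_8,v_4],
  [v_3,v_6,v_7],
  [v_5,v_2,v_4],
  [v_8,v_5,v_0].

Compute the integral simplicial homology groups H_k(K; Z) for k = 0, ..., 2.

H_0 ≅ Z,  H_1 ≅ Z × Z/2,  H_2 = 0.

Take the total order v_0 < v_1 < v_2 < v_3 < v_4 < v_5 < v_6 < v_7 < v_8 on the vertex set. Then K (dimension 2) consists of the simplices:

  0-simplices (9): [v_0], [v_1], [v_2], [v_3], [v_4], [v_5], [v_6], [v_7], [v_8]
  1-simplices (27): (27 of them)
  2-simplices (18): (18 of them)

Hence C_0 ≅ Z^9, C_1 ≅ Z^27, C_2 ≅ Z^18.

∂_1: C_1 → C_0 maps an edge to its endpoints' difference, ∂[p,q] = q − p.
As a 9×27 matrix over Z this has rank 8, with invariant factors (1,1,1,1,1,1,1,1).

The boundary map ∂_2: C_2 → C_1 maps a triangle to the signed sum of its edges. For instance
  ∂[v_5,v_6,v_7] = [v_6,v_7] − [v_5,v_7] + [v_5,v_6],
  ∂[v_0,v_3,v_8] = [v_3,v_8] − [v_0,v_8] + [v_0,v_3].
This gives a 27×18 integer matrix of rank 18; reducing to Smith normal form yields diagonal entries (1,1,1,1,1,1,1,1,1,1,1,1,1,1,1,1,1,2).

Now H_k = ker ∂_k / im ∂_{k+1}, so:

  H_0: rank C_0 − rank ∂_1 = 9 − 8 = 1, and the invariant factors of ∂_1 are all 1, so H_0 ≅ Z.
  H_1: rank ker ∂_1 − rank ∂_2 = (27 − 8) − 18 = 1, and ∂_2 has invariant factor 2 > 1, so H_1 ≅ Z × Z/2.
  H_2: rank ker ∂_2 − rank ∂_3 = (18 − 18) − 0 = 0, and there is no ∂_3, so H_2 ≅ 0.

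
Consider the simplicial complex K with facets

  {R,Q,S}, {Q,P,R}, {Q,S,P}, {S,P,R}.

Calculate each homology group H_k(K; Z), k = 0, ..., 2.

Take the total order P < Q < R < S on the vertex set. Then K (dimension 2) consists of the simplices:

  0-simplices (4): P, Q, R, S
  1-simplices (6): PQ, PR, PS, QR, QS, RS
  2-simplices (4): PQR, PQS, PRS, QRS

giving chain groups C_0 ≅ Z^4, C_1 ≅ Z^6, C_2 ≅ Z^4.

The boundary map ∂_1: C_1 → C_0 sends each edge [p,q] (with p < q) to q − p. For instance
  ∂QS = S − Q.
The resulting 4×6 matrix has rank 3, and its Smith normal form has invariant factors (1,1,1).

The boundary map ∂_2: C_2 → C_1 maps a triangle to the signed sum of its edges. For instance
  ∂PRS = RS − PS + PR,
  ∂PQS = QS − PS + PQ.
As a 6×4 matrix over Z this has rank 3, with invariant factors (1,1,1).

From H_k ≅ ker(∂_k) / im(∂_{k+1}) we obtain:

  H_0: rank C_0 − rank ∂_1 = 4 − 3 = 1, and the invariant factors of ∂_1 are all 1, so H_0 = Z.
  H_1: rank ker ∂_1 − rank ∂_2 = (6 − 3) − 3 = 0, and the invariant factors of ∂_2 are all 1, so H_1 = 0.
  H_2: rank ker ∂_2 − rank ∂_3 = (4 − 3) − 0 = 1, and there is no ∂_3, so H_2 = Z.

H_0 = Z,  H_1 = 0,  H_2 = Z.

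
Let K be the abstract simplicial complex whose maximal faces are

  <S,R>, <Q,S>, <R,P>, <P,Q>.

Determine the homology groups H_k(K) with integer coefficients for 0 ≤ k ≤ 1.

Take the total order P < Q < R < S on the vertex set. Then K (dimension 1) consists of the simplices:

  0-simplices (4): P, Q, R, S
  1-simplices (4): PQ, PR, QS, RS

Hence C_0 ≅ Z^4, C_1 ≅ Z^4.

The boundary map ∂_1: C_1 → C_0 is given by ∂[p,q] = [q] − [p].
This gives a 4×4 integer matrix of rank 3; reducing to Smith normal form yields diagonal entries (1,1,1).

Computing H_k = (kernel of ∂_k) / (image of ∂_{k+1}):

  H_0: rank C_0 − rank ∂_1 = 4 − 3 = 1, and the invariant factors of ∂_1 are all 1, so H_0 = Z.
  H_1: rank ker ∂_1 − rank ∂_2 = (4 − 3) − 0 = 1, and there is no ∂_2, so H_1 = Z.

As a check, the Euler characteristic is 4 − 4 = 0, which agrees with 1 − 1 = 0.

H_0 = Z,  H_1 = Z.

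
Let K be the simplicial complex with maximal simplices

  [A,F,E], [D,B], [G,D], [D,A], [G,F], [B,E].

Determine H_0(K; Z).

H_0 = Z.

Order the vertices as A < B < D < E < F < G. Listing each simplex with vertices in this order, K has dimension 2 with simplices:

  0-simplices (6): A, B, D, E, F, G
  1-simplices (8): AD, AE, AF, BD, BE, DG, EF, FG
  2-simplices (1): AEF

Hence C_0 ≅ Z^6, C_1 ≅ Z^8, C_2 ≅ Z^1.

∂_1: C_1 → C_0 sends each edge [p,q] (with p < q) to q − p. For instance
  ∂FG = G − F.
The 6×8 boundary matrix has rank 5 and Smith normal form diag(1,1,1,1,1).

The boundary map ∂_2: C_2 → C_1 maps a triangle to the signed sum of its edges. For instance
  ∂AEF = EF − AF + AE.
As a 8×1 matrix over Z this has rank 1, with invariant factors (1).

Reading off H_k = ker ∂_k / im ∂_{k+1}:

  H_0: rank C_0 − rank ∂_1 = 6 − 5 = 1, and the invariant factors of ∂_1 are all 1, so H_0 = Z.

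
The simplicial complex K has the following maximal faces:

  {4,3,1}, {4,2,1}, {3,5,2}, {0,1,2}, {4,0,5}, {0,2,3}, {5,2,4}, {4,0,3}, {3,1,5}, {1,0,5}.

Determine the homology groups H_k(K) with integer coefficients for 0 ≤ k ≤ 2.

H_0 = Z,  H_1 = Z/2Z,  H_2 = 0.

We work with the vertex ordering 0 < 1 < 2 < 3 < 4 < 5. The simplices of K, each written with vertices in increasing order, are:

  0-simplices (6): [0], [1], [2], [3], [4], [5]
  1-simplices (15): [0,1], [0,2], [0,3], [0,4], [0,5], [1,2], [1,3], [1,4], [1,5], [2,3], [2,4], [2,5], [3,4], [3,5], [4,5]
  2-simplices (10): [0,1,2], [0,1,5], [0,2,3], [0,3,4], [0,4,5], [1,2,4], [1,3,4], [1,3,5], [2,3,5], [2,4,5]

giving chain groups C_0 ≅ Z^6, C_1 ≅ Z^15, C_2 ≅ Z^10.

The boundary map ∂_1: C_1 → C_0 maps an edge to its endpoints' difference, ∂[p,q] = q − p.
This gives a 6×15 integer matrix of rank 5; reducing to Smith normal form yields diagonal entries (1,1,1,1,1).

The boundary map ∂_2: C_2 → C_1 sends each 2-simplex [p,q,r] to [q,r] − [p,r] + [p,q]. For instance
  ∂[0,1,2] = [1,2] − [0,2] + [0,1],
  ∂[2,4,5] = [4,5] − [2,5] + [2,4].
As a 15×10 matrix over Z this has rank 10, with invariant factors (1,1,1,1,1,1,1,1,1,2).

Computing H_k = (kernel of ∂_k) / (image of ∂_{k+1}):

  H_0: rank C_0 − rank ∂_1 = 6 − 5 = 1, and the invariant factors of ∂_1 are all 1, so H_0 ≅ Z.
  H_1: rank ker ∂_1 − rank ∂_2 = (15 − 5) − 10 = 0, and ∂_2 has invariant factor 2 > 1, so H_1 ≅ Z/2Z.
  H_2: rank ker ∂_2 − rank ∂_3 = (10 − 10) − 0 = 0, and there is no ∂_3, so H_2 ≅ 0.

(K is a triangulation of the real projective plane RP^2.)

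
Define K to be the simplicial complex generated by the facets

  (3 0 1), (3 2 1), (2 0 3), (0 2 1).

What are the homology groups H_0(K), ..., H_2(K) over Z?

H_0 = Z,  H_1 = 0,  H_2 = Z.

K has 4 vertices, 6 edges, 4 triangles.
rank ∂_0 = 0, rank ∂_1 = 3 ⇒ b_0 = 4 − 0 − 3 = 1; all invariant factors of ∂_1 are 1 so no torsion. So H_0 = Z.
rank ∂_1 = 3, rank ∂_2 = 3 ⇒ b_1 = 6 − 3 − 3 = 0; all invariant factors of ∂_2 are 1 so no torsion. So H_1 = 0.
rank ∂_2 = 3, rank ∂_3 = 0 ⇒ b_2 = 4 − 3 − 0 = 1. So H_2 = Z.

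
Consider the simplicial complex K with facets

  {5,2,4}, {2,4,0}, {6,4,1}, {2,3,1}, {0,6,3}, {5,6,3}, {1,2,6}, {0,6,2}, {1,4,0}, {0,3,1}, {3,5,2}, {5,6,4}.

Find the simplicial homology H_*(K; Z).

H_0 ≅ Z,  H_1 ≅ Z_2,  H_2 = 0.

Take the total order 0 < 1 < 2 < 3 < 4 < 5 < 6 on the vertex set. Then K (dimension 2) consists of the simplices:

  0-simplices (7): [0], [1], [2], [3], [4], [5], [6]
  1-simplices (18): [0,1], [0,2], [0,3], [0,4], [0,6], [1,2], [1,3], [1,4], [1,6], [2,3], [2,4], [2,5], [2,6], [3,5], [3,6], [4,5], [4,6], [5,6]
  2-simplices (12): [0,1,3], [0,1,4], [0,2,4], [0,2,6], [0,3,6], [1,2,3], [1,2,6], [1,4,6], [2,3,5], [2,4,5], [3,5,6], [4,5,6]

Hence C_0 ≅ Z^7, C_1 ≅ Z^18, C_2 ≅ Z^12.

The boundary map ∂_1: C_1 → C_0 sends each edge [p,q] (with p < q) to q − p.
The resulting 7×18 matrix has rank 6, and its Smith normal form has invariant factors (1,1,1,1,1,1).

Boundary ∂_2: C_2 → C_1 sends each 2-simplex [p,q,r] to [q,r] − [p,r] + [p,q]. For instance
  ∂[0,1,3] = [1,3] − [0,3] + [0,1],
  ∂[0,2,4] = [2,4] − [0,4] + [0,2].
The resulting 18×12 matrix has rank 12, and its Smith normal form has invariant factors (1,1,1,1,1,1,1,1,1,1,1,2).

Reading off H_k = ker ∂_k / im ∂_{k+1}:

  H_0: rank C_0 − rank ∂_1 = 7 − 6 = 1, and the invariant factors of ∂_1 are all 1, so H_0 ≅ Z.
  H_1: rank ker ∂_1 − rank ∂_2 = (18 − 6) − 12 = 0, and ∂_2 has invariant factor 2 > 1, so H_1 ≅ Z_2.
  H_2: rank ker ∂_2 − rank ∂_3 = (12 − 12) − 0 = 0, and there is no ∂_3, so H_2 ≅ 0.

As a check, the Euler characteristic is 7 − 18 + 12 = 1, which agrees with 1 − 0 + 0 = 1.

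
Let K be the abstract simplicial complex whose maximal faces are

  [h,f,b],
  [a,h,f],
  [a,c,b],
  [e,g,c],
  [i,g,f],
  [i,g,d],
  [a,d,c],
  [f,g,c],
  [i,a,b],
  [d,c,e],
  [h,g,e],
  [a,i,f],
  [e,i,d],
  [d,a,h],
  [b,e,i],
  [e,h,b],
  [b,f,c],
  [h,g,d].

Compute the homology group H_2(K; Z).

Take the total order a < b < c < d < e < f < g < h < i on the vertex set. Then K (dimension 2) consists of the simplices:

  0-simplices (9): a, b, c, d, e, f, g, h, i
  1-simplices (27): ab, ac, ad, af, ah, ai, bc, be, bf, bh, bi, cd, ce, cf, cg, de, dg, dh, di, eg, eh, ei, fg, fh, fi, gh, gi
  2-simplices (18): abc, abi, acd, adh, afh, afi, bcf, beh, bei, bfh, cde, ceg, cfg, dei, dgh, dgi, egh, fgi

giving chain groups C_0 ≅ Z^9, C_1 ≅ Z^27, C_2 ≅ Z^18.

∂_1: C_1 → C_0 maps an edge to its endpoints' difference, ∂[p,q] = q − p. For instance
  ∂bi = i − b.
This gives a 9×27 integer matrix of rank 8; reducing to Smith normal form yields diagonal entries (1,1,1,1,1,1,1,1).

Boundary ∂_2: C_2 → C_1 sends each 2-simplex [p,q,r] to [q,r] − [p,r] + [p,q]. For instance
  ∂ceg = eg − cg + ce,
  ∂dgi = gi − di + dg.
The resulting 27×18 matrix has rank 18, and its Smith normal form has invariant factors (1,1,1,1,1,1,1,1,1,1,1,1,1,1,1,1,1,2).

Now H_k = ker ∂_k / im ∂_{k+1}, so:

  H_2: rank ker ∂_2 − rank ∂_3 = (18 − 18) − 0 = 0, and there is no ∂_3, so H_2 ≅ 0.

(K is a triangulation of the Klein bottle.)

H_2 = 0.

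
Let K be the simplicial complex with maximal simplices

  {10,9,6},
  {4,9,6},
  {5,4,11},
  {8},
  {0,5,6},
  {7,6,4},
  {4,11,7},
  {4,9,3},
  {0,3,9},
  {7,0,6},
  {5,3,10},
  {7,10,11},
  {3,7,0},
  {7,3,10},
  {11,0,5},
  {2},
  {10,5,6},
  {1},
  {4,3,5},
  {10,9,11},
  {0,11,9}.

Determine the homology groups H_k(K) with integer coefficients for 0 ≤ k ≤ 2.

K has 12 vertices, 27 edges, 18 triangles.
rank ∂_0 = 0, rank ∂_1 = 8 ⇒ b_0 = 12 − 0 − 8 = 4; all invariant factors of ∂_1 are 1 so no torsion. So H_0 ≅ Z^4.
rank ∂_1 = 8, rank ∂_2 = 17 ⇒ b_1 = 27 − 8 − 17 = 2; all invariant factors of ∂_2 are 1 so no torsion. So H_1 ≅ Z^2.
rank ∂_2 = 17, rank ∂_3 = 0 ⇒ b_2 = 18 − 17 − 0 = 1. So H_2 ≅ Z.

H_0 ≅ Z^4,  H_1 ≅ Z^2,  H_2 ≅ Z.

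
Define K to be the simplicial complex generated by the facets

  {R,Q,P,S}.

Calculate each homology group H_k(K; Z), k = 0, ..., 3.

We work with the vertex ordering P < Q < R < S. The simplices of K, each written with vertices in increasing order, are:

  0-simplices (4): P, Q, R, S
  1-simplices (6): PQ, PR, PS, QR, QS, RS
  2-simplices (4): PQR, PQS, PRS, QRS
  3-simplices (1): PQRS

giving chain groups C_0 ≅ Z^4, C_1 ≅ Z^6, C_2 ≅ Z^4, C_3 ≅ Z^1.

Boundary ∂_1: C_1 → C_0 maps an edge to its endpoints' difference, ∂[p,q] = q − p.
As a 4×6 matrix over Z this has rank 3, with invariant factors (1,1,1).

The boundary map ∂_2: C_2 → C_1 sends each 2-simplex [p,q,r] to [q,r] − [p,r] + [p,q]. For instance
  ∂QRS = RS − QS + QR,
  ∂PQS = QS − PS + PQ.
The 6×4 boundary matrix has rank 3 and Smith normal form diag(1,1,1).

∂_3: C_3 → C_2 sends each 3-simplex σ to the alternating sum Σ_i (−1)^i (σ with its i-th vertex removed). For instance
  ∂PQRS = QRS − PRS + PQS − PQR.
This gives a 4×1 integer matrix of rank 1; reducing to Smith normal form yields diagonal entries (1).

Reading off H_k = ker ∂_k / im ∂_{k+1}:

  H_0: rank C_0 − rank ∂_1 = 4 − 3 = 1, and the invariant factors of ∂_1 are all 1, so H_0 ≅ Z.
  H_1: rank ker ∂_1 − rank ∂_2 = (6 − 3) − 3 = 0, and the invariant factors of ∂_2 are all 1, so H_1 ≅ 0.
  H_2: rank ker ∂_2 − rank ∂_3 = (4 − 3) − 1 = 0, and the invariant factors of ∂_3 are all 1, so H_2 ≅ 0.
  H_3: rank ker ∂_3 − rank ∂_4 = (1 − 1) − 0 = 0, and there is no ∂_4, so H_3 ≅ 0.

(K is a triangulation of the 3-simplex.)

H_0 = Z,  H_1 = 0,  H_2 = 0,  H_3 = 0.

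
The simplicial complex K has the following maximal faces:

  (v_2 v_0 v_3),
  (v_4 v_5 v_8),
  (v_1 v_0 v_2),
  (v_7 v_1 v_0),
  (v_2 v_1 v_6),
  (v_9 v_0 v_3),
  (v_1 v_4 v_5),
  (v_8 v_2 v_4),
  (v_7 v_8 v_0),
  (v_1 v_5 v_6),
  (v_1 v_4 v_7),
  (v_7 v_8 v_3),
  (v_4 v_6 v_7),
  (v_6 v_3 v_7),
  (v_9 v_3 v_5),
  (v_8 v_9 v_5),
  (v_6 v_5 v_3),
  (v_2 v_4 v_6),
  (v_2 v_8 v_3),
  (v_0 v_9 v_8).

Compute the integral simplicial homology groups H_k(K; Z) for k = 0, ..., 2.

K has 10 vertices, 30 edges, 20 triangles.
rank ∂_0 = 0, rank ∂_1 = 9 ⇒ b_0 = 10 − 0 − 9 = 1; all invariant factors of ∂_1 are 1 so no torsion. So H_0 = Z.
rank ∂_1 = 9, rank ∂_2 = 20 ⇒ b_1 = 30 − 9 − 20 = 1; ∂_2 has invariant factor(s) [2] giving torsion. So H_1 = Z ⊕ Z/2.
rank ∂_2 = 20, rank ∂_3 = 0 ⇒ b_2 = 20 − 20 − 0 = 0. So H_2 = 0.

H_0 = Z,  H_1 = Z ⊕ Z/2,  H_2 = 0.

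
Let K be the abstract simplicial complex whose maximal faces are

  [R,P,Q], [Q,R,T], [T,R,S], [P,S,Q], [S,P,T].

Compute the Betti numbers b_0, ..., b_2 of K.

We work with the vertex ordering P < Q < R < S < T. The simplices of K, each written with vertices in increasing order, are:

  0-simplices (5): P, Q, R, S, T
  1-simplices (10): PQ, PR, PS, PT, QR, QS, QT, RS, RT, ST
  2-simplices (5): PQR, PQS, PST, QRT, RST

so the chain groups are C_0 ≅ Z^5, C_1 ≅ Z^10, C_2 ≅ Z^5.

The boundary map ∂_1: C_1 → C_0 maps an edge to its endpoints' difference, ∂[p,q] = q − p.
The resulting 5×10 matrix has rank 4, and its Smith normal form has invariant factors (1,1,1,1).

∂_2: C_2 → C_1 sends each 2-simplex [p,q,r] to [q,r] − [p,r] + [p,q]. For instance
  ∂PQR = QR − PR + PQ,
  ∂PQS = QS − PS + PQ.
The 10×5 boundary matrix has rank 5 and Smith normal form diag(1,1,1,1,1).

Reading off H_k = ker ∂_k / im ∂_{k+1}:

  H_0: rank C_0 − rank ∂_1 = 5 − 4 = 1, and the invariant factors of ∂_1 are all 1, so H_0 = Z.
  H_1: rank ker ∂_1 − rank ∂_2 = (10 − 4) − 5 = 1, and the invariant factors of ∂_2 are all 1, so H_1 = Z.
  H_2: rank ker ∂_2 − rank ∂_3 = (5 − 5) − 0 = 0, and there is no ∂_3, so H_2 = 0.

Hence the Betti numbers are b_0 = 1, b_1 = 1, b_2 = 0.

b_0 = 1, b_1 = 1, b_2 = 0.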